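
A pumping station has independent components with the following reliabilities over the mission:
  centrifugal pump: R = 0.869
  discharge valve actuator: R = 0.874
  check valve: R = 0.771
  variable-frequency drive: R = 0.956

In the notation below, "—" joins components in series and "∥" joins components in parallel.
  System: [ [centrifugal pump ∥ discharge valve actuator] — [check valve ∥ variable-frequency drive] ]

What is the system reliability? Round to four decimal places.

Parallel (centrifugal pump and discharge valve actuator): 1 − (1 − 0.869000)(1 − 0.874000) = 0.983494
Parallel (check valve and variable-frequency drive): 1 − (1 − 0.771000)(1 − 0.956000) = 0.989924
Series ([0.983494] and [0.989924]): 0.983494 × 0.989924 = 0.9736

0.9736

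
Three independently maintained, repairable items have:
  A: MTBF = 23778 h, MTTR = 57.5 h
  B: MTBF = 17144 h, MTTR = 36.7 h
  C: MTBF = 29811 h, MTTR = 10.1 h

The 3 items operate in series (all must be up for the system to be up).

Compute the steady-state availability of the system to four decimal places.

A(A) = MTBF/(MTBF+MTTR) = 23778/(23778+57.5) = 0.997588
A(B) = MTBF/(MTBF+MTTR) = 17144/(17144+36.7) = 0.997864
A(C) = MTBF/(MTBF+MTTR) = 29811/(29811+10.1) = 0.999661
Series availability: 0.997588 × 0.997864 × 0.999661 = 0.9951

0.9951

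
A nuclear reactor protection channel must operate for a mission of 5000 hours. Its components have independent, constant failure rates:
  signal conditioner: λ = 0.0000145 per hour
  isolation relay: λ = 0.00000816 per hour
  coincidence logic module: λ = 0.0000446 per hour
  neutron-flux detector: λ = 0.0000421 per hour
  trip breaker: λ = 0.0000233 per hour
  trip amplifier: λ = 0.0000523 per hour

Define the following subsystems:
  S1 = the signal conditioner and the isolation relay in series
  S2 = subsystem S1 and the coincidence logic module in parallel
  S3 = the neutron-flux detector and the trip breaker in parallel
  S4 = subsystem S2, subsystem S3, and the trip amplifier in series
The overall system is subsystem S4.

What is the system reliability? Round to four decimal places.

0.7377

R(signal conditioner) = exp(−0.0000145 × 5000) = 0.930066
R(isolation relay) = exp(−0.00000816 × 5000) = 0.960021
R(coincidence logic module) = exp(−0.0000446 × 5000) = 0.800115
R(neutron-flux detector) = exp(−0.0000421 × 5000) = 0.810179
R(trip breaker) = exp(−0.0000233 × 5000) = 0.890030
R(trip amplifier) = exp(−0.0000523 × 5000) = 0.769896
Series (signal conditioner and isolation relay): 0.930066 × 0.960021 = 0.892883
Parallel ([0.892883] and coincidence logic module): 1 − (1 − 0.892883)(1 − 0.800115) = 0.978589
Parallel (neutron-flux detector and trip breaker): 1 − (1 − 0.810179)(1 − 0.890030) = 0.979125
Series ([0.978589], [0.979125], and trip amplifier): 0.978589 × 0.979125 × 0.769896 = 0.7377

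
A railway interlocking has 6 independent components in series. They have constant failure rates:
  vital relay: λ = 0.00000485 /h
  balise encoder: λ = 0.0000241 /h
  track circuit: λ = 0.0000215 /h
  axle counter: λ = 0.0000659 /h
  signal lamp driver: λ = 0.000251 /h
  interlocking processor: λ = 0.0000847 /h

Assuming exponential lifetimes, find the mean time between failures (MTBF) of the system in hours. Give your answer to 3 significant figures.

2210

Series of exponential components: λ_sys = Σ λ_i
λ_sys = 0.00000485 + 0.0000241 + 0.0000215 + 0.0000659 + 0.000251 + 0.0000847 = 4.5205e-04 /h
MTBF = 1 / λ_sys = 2210 h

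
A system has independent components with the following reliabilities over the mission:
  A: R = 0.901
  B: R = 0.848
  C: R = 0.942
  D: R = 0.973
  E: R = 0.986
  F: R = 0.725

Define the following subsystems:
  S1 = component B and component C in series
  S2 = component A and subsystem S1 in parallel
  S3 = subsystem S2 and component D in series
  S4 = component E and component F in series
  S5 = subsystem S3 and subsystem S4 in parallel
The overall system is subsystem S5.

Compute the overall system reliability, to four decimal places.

Series (B and C): 0.848000 × 0.942000 = 0.798816
Parallel (A and [0.798816]): 1 − (1 − 0.901000)(1 − 0.798816) = 0.980083
Series ([0.980083] and D): 0.980083 × 0.973000 = 0.953621
Series (E and F): 0.986000 × 0.725000 = 0.714850
Parallel ([0.953621] and [0.714850]): 1 − (1 − 0.953621)(1 − 0.714850) = 0.9868

0.9868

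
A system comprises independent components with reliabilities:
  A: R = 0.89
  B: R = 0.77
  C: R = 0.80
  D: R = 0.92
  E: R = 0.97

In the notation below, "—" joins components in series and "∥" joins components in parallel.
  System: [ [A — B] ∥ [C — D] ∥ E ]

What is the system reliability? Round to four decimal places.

Series (A and B): 0.890000 × 0.770000 = 0.685300
Series (C and D): 0.800000 × 0.920000 = 0.736000
Parallel ([0.685300], [0.736000], and E): 1 − (1 − 0.685300)(1 − 0.736000)(1 − 0.970000) = 0.9975

0.9975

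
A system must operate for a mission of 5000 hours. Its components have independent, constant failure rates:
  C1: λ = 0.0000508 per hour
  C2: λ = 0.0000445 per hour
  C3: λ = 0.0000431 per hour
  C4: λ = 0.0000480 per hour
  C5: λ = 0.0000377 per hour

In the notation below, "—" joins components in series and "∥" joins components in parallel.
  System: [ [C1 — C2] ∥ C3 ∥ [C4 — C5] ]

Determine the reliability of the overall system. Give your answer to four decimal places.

0.9744

R(C1) = exp(−0.0000508 × 5000) = 0.775692
R(C2) = exp(−0.0000445 × 5000) = 0.800515
R(C3) = exp(−0.0000431 × 5000) = 0.806138
R(C4) = exp(−0.0000480 × 5000) = 0.786628
R(C5) = exp(−0.0000377 × 5000) = 0.828201
Series (C1 and C2): 0.775692 × 0.800515 = 0.620953
Series (C4 and C5): 0.786628 × 0.828201 = 0.651486
Parallel ([0.620953], C3, and [0.651486]): 1 − (1 − 0.620953)(1 − 0.806138)(1 − 0.651486) = 0.9744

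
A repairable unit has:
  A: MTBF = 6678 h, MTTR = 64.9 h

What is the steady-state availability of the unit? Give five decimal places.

A(A) = MTBF/(MTBF+MTTR) = 6678/(6678+64.9) = 0.99038

0.99038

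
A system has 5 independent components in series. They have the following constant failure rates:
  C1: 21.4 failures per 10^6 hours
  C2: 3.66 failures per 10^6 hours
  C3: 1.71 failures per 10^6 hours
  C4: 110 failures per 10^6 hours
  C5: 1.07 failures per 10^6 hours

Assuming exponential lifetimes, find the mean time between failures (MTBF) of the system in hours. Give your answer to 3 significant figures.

7250

Series of exponential components: λ_sys = Σ λ_i
λ_sys = 0.0000214 + 0.00000366 + 0.00000171 + 0.000110 + 0.00000107 = 1.3784e-04 /h
MTBF = 1 / λ_sys = 7250 h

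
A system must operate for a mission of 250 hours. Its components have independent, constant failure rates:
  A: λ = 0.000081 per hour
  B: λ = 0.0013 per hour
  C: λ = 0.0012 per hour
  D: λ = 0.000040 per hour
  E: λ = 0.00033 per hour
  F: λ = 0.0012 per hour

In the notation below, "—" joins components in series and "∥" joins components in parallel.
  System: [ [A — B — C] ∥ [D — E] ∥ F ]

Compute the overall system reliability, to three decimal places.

0.989

R(A) = exp(−0.000081 × 250) = 0.97995
R(B) = exp(−0.0013 × 250) = 0.72253
R(C) = exp(−0.0012 × 250) = 0.74082
R(D) = exp(−0.000040 × 250) = 0.99005
R(E) = exp(−0.00033 × 250) = 0.92081
R(F) = exp(−0.0012 × 250) = 0.74082
Series (A, B, and C): 0.97995 × 0.72253 × 0.74082 = 0.52453
Series (D and E): 0.99005 × 0.92081 = 0.91165
Parallel ([0.52453], [0.91165], and F): 1 − (1 − 0.52453)(1 − 0.91165)(1 − 0.74082) = 0.989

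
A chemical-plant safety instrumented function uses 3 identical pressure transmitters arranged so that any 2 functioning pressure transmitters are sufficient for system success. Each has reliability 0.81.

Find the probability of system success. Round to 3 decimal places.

R = Σ_{i=2}^{3} C(3,i) p^i (1−p)^{3−i} with p = 0.81
C(3,2)·0.81^2·0.19^1 = 0.37398
C(3,3)·0.81^3·0.19^0 = 0.53144
Sum = 0.905

0.905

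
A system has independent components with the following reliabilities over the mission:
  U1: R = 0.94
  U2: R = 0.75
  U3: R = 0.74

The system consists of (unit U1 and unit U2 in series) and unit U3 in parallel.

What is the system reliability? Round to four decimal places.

0.9233

Series (U1 and U2): 0.940000 × 0.750000 = 0.705000
Parallel ([0.705000] and U3): 1 − (1 − 0.705000)(1 − 0.740000) = 0.9233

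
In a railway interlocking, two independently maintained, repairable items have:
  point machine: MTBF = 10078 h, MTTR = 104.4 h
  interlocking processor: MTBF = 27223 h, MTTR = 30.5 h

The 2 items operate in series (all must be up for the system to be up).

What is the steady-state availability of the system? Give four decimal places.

0.9886

A(point machine) = MTBF/(MTBF+MTTR) = 10078/(10078+104.4) = 0.989747
A(interlocking processor) = MTBF/(MTBF+MTTR) = 27223/(27223+30.5) = 0.998881
Series availability: 0.989747 × 0.998881 = 0.9886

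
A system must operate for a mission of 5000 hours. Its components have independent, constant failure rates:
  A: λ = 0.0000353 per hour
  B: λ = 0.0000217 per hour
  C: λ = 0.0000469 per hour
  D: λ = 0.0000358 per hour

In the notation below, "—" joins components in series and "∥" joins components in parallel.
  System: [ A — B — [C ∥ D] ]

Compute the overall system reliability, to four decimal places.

0.7263

R(A) = exp(−0.0000353 × 5000) = 0.838199
R(B) = exp(−0.0000217 × 5000) = 0.897179
R(C) = exp(−0.0000469 × 5000) = 0.790966
R(D) = exp(−0.0000358 × 5000) = 0.836106
Parallel (C and D): 1 − (1 − 0.790966)(1 − 0.836106) = 0.965741
Series (A, B, and [0.965741]): 0.838199 × 0.897179 × 0.965741 = 0.7263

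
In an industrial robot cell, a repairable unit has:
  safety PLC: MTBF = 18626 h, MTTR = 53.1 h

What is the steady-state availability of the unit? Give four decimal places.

A(safety PLC) = MTBF/(MTBF+MTTR) = 18626/(18626+53.1) = 0.9972

0.9972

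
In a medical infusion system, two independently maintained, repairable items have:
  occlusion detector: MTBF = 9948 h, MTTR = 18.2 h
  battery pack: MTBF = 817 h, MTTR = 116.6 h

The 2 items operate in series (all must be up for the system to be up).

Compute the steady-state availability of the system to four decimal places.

0.8735

A(occlusion detector) = MTBF/(MTBF+MTTR) = 9948/(9948+18.2) = 0.998174
A(battery pack) = MTBF/(MTBF+MTTR) = 817/(817+116.6) = 0.875107
Series availability: 0.998174 × 0.875107 = 0.8735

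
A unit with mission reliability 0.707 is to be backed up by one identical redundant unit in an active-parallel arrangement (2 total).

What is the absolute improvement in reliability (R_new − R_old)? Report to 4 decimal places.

R_before = 0.707
R_after = 1 − (1 − 0.707)^2 = 0.9142
ΔR = 0.9142 − 0.707 = 0.2072

0.2072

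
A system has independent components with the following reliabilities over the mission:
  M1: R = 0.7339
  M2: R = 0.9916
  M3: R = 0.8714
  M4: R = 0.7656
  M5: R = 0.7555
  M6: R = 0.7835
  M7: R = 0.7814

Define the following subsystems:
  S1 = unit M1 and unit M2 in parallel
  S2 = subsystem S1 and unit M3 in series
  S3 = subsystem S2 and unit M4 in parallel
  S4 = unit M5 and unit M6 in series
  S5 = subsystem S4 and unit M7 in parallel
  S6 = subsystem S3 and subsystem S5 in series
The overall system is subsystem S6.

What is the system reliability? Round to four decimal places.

0.8829

Parallel (M1 and M2): 1 − (1 − 0.733900)(1 − 0.991600) = 0.997765
Series ([0.997765] and M3): 0.997765 × 0.871400 = 0.869452
Parallel ([0.869452] and M4): 1 − (1 − 0.869452)(1 − 0.765600) = 0.969400
Series (M5 and M6): 0.755500 × 0.783500 = 0.591934
Parallel ([0.591934] and M7): 1 − (1 − 0.591934)(1 − 0.781400) = 0.910797
Series ([0.969400] and [0.910797]): 0.969400 × 0.910797 = 0.8829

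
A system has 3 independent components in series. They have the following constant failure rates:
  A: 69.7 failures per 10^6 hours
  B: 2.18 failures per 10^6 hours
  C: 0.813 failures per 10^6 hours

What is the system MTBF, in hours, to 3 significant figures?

13800

Series of exponential components: λ_sys = Σ λ_i
λ_sys = 0.0000697 + 0.00000218 + 0.000000813 = 7.2693e-05 /h
MTBF = 1 / λ_sys = 13800 h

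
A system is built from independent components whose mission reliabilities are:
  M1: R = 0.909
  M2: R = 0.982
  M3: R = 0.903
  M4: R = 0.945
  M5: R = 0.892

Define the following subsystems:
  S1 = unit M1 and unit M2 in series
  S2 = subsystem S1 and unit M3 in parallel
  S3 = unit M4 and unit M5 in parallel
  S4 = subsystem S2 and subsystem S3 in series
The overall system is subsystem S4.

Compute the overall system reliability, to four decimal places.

0.9837

Series (M1 and M2): 0.909000 × 0.982000 = 0.892638
Parallel ([0.892638] and M3): 1 − (1 − 0.892638)(1 − 0.903000) = 0.989586
Parallel (M4 and M5): 1 − (1 − 0.945000)(1 − 0.892000) = 0.994060
Series ([0.989586] and [0.994060]): 0.989586 × 0.994060 = 0.9837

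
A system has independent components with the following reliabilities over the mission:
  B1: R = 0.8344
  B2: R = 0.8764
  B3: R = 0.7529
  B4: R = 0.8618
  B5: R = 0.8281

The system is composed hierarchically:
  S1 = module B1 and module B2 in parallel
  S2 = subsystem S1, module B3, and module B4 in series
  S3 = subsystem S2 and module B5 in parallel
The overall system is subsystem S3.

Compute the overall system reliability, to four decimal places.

0.9374

Parallel (B1 and B2): 1 − (1 − 0.834400)(1 − 0.876400) = 0.979532
Series ([0.979532], B3, and B4): 0.979532 × 0.752900 × 0.861800 = 0.635569
Parallel ([0.635569] and B5): 1 − (1 − 0.635569)(1 − 0.828100) = 0.9374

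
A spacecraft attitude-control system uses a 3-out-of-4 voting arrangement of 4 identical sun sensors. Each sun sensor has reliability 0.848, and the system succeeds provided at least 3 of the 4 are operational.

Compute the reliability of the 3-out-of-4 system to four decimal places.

0.8879

R = Σ_{i=3}^{4} C(4,i) p^i (1−p)^{4−i} with p = 0.848
C(4,3)·0.848^3·0.152^1 = 0.370759
C(4,4)·0.848^4·0.152^0 = 0.517111
Sum = 0.8879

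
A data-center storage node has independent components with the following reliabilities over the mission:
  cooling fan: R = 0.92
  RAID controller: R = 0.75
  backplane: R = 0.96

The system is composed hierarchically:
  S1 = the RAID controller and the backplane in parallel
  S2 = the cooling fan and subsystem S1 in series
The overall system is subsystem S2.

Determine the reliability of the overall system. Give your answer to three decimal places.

0.911

Parallel (RAID controller and backplane): 1 − (1 − 0.75000)(1 − 0.96000) = 0.99000
Series (cooling fan and [0.99000]): 0.92000 × 0.99000 = 0.911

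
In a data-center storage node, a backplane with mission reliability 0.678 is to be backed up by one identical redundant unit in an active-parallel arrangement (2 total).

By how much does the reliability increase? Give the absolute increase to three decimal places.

R_before = 0.678
R_after = 1 − (1 − 0.678)^2 = 0.896
ΔR = 0.896 − 0.678 = 0.218

0.218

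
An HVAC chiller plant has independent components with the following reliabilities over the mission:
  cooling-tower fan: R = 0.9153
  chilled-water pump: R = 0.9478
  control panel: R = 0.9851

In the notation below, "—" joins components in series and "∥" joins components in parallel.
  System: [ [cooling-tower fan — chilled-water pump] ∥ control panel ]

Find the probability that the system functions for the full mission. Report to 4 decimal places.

Series (cooling-tower fan and chilled-water pump): 0.915300 × 0.947800 = 0.867521
Parallel ([0.867521] and control panel): 1 − (1 − 0.867521)(1 − 0.985100) = 0.9980

0.9980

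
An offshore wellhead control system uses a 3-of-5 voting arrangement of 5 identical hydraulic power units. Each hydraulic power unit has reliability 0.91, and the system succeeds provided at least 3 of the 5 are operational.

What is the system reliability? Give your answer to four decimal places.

0.9937

R = Σ_{i=3}^{5} C(5,i) p^i (1−p)^{5−i} with p = 0.91
C(5,3)·0.91^3·0.09^2 = 0.061039
C(5,4)·0.91^4·0.09^1 = 0.308587
C(5,5)·0.91^5·0.09^0 = 0.624032
Sum = 0.9937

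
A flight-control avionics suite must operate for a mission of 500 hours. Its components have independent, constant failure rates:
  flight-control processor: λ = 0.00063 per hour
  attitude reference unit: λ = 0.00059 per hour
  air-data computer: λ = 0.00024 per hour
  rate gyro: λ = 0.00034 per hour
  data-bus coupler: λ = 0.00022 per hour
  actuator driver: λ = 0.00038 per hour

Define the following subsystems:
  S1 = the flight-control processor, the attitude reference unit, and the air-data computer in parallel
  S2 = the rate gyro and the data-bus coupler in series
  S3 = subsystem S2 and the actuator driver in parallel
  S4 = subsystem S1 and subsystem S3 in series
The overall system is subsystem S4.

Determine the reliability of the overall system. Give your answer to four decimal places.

0.9503

R(flight-control processor) = exp(−0.00063 × 500) = 0.729789
R(attitude reference unit) = exp(−0.00059 × 500) = 0.744532
R(air-data computer) = exp(−0.00024 × 500) = 0.886920
R(rate gyro) = exp(−0.00034 × 500) = 0.843665
R(data-bus coupler) = exp(−0.00022 × 500) = 0.895834
R(actuator driver) = exp(−0.00038 × 500) = 0.826959
Parallel (flight-control processor, attitude reference unit, and air-data computer): 1 − (1 − 0.729789)(1 − 0.744532)(1 − 0.886920) = 0.992194
Series (rate gyro and data-bus coupler): 0.843665 × 0.895834 = 0.755784
Parallel ([0.755784] and actuator driver): 1 − (1 − 0.755784)(1 − 0.826959) = 0.957741
Series ([0.992194] and [0.957741]): 0.992194 × 0.957741 = 0.9503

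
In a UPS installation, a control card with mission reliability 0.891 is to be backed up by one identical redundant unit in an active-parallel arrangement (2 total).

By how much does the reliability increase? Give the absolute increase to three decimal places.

R_before = 0.891
R_after = 1 − (1 − 0.891)^2 = 0.988
ΔR = 0.988 − 0.891 = 0.097

0.097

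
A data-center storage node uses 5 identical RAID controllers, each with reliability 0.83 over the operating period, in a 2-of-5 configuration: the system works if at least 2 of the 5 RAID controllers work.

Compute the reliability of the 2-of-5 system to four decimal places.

R = Σ_{i=2}^{5} C(5,i) p^i (1−p)^{5−i} with p = 0.83
C(5,2)·0.83^2·0.17^3 = 0.033846
C(5,3)·0.83^3·0.17^2 = 0.165246
C(5,4)·0.83^4·0.17^1 = 0.403396
C(5,5)·0.83^5·0.17^0 = 0.393904
Sum = 0.9964

0.9964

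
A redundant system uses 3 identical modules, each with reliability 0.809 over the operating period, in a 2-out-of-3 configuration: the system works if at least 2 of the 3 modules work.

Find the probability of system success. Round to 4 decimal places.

0.9045

R = Σ_{i=2}^{3} C(3,i) p^i (1−p)^{3−i} with p = 0.809
C(3,2)·0.809^2·0.191^1 = 0.375018
C(3,3)·0.809^3·0.191^0 = 0.529475
Sum = 0.9045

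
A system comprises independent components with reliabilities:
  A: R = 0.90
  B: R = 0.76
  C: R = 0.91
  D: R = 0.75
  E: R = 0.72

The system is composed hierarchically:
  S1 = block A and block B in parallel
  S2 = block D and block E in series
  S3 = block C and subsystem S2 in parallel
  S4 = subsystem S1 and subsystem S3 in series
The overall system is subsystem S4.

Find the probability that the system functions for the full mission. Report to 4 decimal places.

0.9356

Parallel (A and B): 1 − (1 − 0.900000)(1 − 0.760000) = 0.976000
Series (D and E): 0.750000 × 0.720000 = 0.540000
Parallel (C and [0.540000]): 1 − (1 − 0.910000)(1 − 0.540000) = 0.958600
Series ([0.976000] and [0.958600]): 0.976000 × 0.958600 = 0.9356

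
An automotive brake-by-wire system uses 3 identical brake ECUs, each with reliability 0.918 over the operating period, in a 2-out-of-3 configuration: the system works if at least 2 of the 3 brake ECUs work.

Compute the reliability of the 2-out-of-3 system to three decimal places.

0.981

R = Σ_{i=2}^{3} C(3,i) p^i (1−p)^{3−i} with p = 0.918
C(3,2)·0.918^2·0.082^1 = 0.20731
C(3,3)·0.918^3·0.082^0 = 0.77362
Sum = 0.981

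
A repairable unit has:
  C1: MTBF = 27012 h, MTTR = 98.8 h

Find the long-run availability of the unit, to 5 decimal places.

0.99636

A(C1) = MTBF/(MTBF+MTTR) = 27012/(27012+98.8) = 0.99636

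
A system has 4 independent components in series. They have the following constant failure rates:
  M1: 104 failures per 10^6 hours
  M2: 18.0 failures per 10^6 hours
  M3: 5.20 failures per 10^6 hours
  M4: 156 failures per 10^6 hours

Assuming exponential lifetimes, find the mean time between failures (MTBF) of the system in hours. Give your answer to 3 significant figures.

Series of exponential components: λ_sys = Σ λ_i
λ_sys = 0.000104 + 0.0000180 + 0.00000520 + 0.000156 = 2.8320e-04 /h
MTBF = 1 / λ_sys = 3530 h

3530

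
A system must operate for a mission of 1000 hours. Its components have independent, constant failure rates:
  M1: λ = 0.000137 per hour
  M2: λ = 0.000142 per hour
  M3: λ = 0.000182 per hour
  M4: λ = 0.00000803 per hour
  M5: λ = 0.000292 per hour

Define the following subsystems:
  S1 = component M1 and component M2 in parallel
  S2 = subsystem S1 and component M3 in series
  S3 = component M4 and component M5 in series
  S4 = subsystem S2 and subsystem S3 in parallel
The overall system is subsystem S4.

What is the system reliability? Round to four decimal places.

0.9532

R(M1) = exp(−0.000137 × 1000) = 0.871970
R(M2) = exp(−0.000142 × 1000) = 0.867621
R(M3) = exp(−0.000182 × 1000) = 0.833601
R(M4) = exp(−0.00000803 × 1000) = 0.992002
R(M5) = exp(−0.000292 × 1000) = 0.746769
Parallel (M1 and M2): 1 − (1 − 0.871970)(1 − 0.867621) = 0.983052
Series ([0.983052] and M3): 0.983052 × 0.833601 = 0.819473
Series (M4 and M5): 0.992002 × 0.746769 = 0.740796
Parallel ([0.819473] and [0.740796]): 1 − (1 − 0.819473)(1 − 0.740796) = 0.9532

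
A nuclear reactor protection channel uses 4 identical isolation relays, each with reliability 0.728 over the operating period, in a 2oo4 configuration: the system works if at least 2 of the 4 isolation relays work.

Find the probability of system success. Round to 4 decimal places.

0.9359

R = Σ_{i=2}^{4} C(4,i) p^i (1−p)^{4−i} with p = 0.728
C(4,2)·0.728^2·0.272^2 = 0.235262
C(4,3)·0.728^3·0.272^1 = 0.419781
C(4,4)·0.728^4·0.272^0 = 0.280883
Sum = 0.9359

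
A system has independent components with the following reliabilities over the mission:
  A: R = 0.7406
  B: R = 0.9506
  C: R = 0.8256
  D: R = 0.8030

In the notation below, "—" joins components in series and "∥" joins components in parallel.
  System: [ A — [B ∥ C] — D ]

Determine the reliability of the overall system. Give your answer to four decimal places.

Parallel (B and C): 1 − (1 − 0.950600)(1 − 0.825600) = 0.991385
Series (A, [0.991385], and D): 0.740600 × 0.991385 × 0.803000 = 0.5896

0.5896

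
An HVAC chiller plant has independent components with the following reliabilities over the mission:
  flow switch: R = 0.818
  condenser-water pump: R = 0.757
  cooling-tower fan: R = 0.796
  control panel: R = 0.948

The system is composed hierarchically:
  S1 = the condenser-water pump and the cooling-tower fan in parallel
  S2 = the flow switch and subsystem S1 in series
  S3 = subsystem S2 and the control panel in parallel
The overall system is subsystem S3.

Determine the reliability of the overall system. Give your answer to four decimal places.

0.9884

Parallel (condenser-water pump and cooling-tower fan): 1 − (1 − 0.757000)(1 − 0.796000) = 0.950428
Series (flow switch and [0.950428]): 0.818000 × 0.950428 = 0.777450
Parallel ([0.777450] and control panel): 1 − (1 − 0.777450)(1 − 0.948000) = 0.9884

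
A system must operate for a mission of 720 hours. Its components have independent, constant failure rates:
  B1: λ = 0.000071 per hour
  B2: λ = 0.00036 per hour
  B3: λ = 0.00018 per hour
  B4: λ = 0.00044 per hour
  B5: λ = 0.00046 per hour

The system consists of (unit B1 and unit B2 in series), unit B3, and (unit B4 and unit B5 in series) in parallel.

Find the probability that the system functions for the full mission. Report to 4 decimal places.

0.9845

R(B1) = exp(−0.000071 × 720) = 0.950165
R(B2) = exp(−0.00036 × 720) = 0.771669
R(B3) = exp(−0.00018 × 720) = 0.878447
R(B4) = exp(−0.00044 × 720) = 0.728476
R(B5) = exp(−0.00046 × 720) = 0.718062
Series (B1 and B2): 0.950165 × 0.771669 = 0.733213
Series (B4 and B5): 0.728476 × 0.718062 = 0.523091
Parallel ([0.733213], B3, and [0.523091]): 1 − (1 − 0.733213)(1 − 0.878447)(1 − 0.523091) = 0.9845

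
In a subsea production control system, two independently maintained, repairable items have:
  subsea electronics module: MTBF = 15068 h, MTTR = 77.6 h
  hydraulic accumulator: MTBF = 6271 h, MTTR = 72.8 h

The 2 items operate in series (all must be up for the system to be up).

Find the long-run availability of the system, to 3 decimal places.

0.983

A(subsea electronics module) = MTBF/(MTBF+MTTR) = 15068/(15068+77.6) = 0.994876
A(hydraulic accumulator) = MTBF/(MTBF+MTTR) = 6271/(6271+72.8) = 0.988524
Series availability: 0.994876 × 0.988524 = 0.983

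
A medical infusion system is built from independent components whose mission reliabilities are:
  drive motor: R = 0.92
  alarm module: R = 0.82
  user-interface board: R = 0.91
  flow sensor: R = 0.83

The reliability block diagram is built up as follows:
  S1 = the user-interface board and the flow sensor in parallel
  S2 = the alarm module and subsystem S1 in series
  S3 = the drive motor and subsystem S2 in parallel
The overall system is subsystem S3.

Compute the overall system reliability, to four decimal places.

0.9846

Parallel (user-interface board and flow sensor): 1 − (1 − 0.910000)(1 − 0.830000) = 0.984700
Series (alarm module and [0.984700]): 0.820000 × 0.984700 = 0.807454
Parallel (drive motor and [0.807454]): 1 − (1 − 0.920000)(1 − 0.807454) = 0.9846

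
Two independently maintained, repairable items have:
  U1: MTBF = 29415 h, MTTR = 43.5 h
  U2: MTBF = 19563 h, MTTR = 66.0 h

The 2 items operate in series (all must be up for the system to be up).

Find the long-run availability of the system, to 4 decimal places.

0.9952

A(U1) = MTBF/(MTBF+MTTR) = 29415/(29415+43.5) = 0.998523
A(U2) = MTBF/(MTBF+MTTR) = 19563/(19563+66.0) = 0.996638
Series availability: 0.998523 × 0.996638 = 0.9952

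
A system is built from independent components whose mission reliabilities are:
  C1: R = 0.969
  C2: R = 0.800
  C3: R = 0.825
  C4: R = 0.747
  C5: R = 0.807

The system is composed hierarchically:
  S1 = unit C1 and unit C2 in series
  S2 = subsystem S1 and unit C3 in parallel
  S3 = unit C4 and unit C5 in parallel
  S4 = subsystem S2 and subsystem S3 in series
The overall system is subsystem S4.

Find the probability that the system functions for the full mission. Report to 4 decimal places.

Series (C1 and C2): 0.969000 × 0.800000 = 0.775200
Parallel ([0.775200] and C3): 1 − (1 − 0.775200)(1 − 0.825000) = 0.960660
Parallel (C4 and C5): 1 − (1 − 0.747000)(1 − 0.807000) = 0.951171
Series ([0.960660] and [0.951171]): 0.960660 × 0.951171 = 0.9138

0.9138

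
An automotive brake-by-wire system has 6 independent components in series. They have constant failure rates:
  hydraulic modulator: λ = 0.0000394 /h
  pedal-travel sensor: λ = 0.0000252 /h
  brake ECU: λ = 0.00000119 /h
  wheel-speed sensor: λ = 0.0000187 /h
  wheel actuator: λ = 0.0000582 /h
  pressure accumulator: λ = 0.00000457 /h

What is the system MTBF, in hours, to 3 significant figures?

Series of exponential components: λ_sys = Σ λ_i
λ_sys = 0.0000394 + 0.0000252 + 0.00000119 + 0.0000187 + 0.0000582 + 0.00000457 = 1.4726e-04 /h
MTBF = 1 / λ_sys = 6790 h

6790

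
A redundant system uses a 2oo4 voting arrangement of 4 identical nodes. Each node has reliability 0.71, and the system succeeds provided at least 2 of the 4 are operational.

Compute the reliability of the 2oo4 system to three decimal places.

R = Σ_{i=2}^{4} C(4,i) p^i (1−p)^{4−i} with p = 0.71
C(4,2)·0.71^2·0.29^2 = 0.25437
C(4,3)·0.71^3·0.29^1 = 0.41518
C(4,4)·0.71^4·0.29^0 = 0.25412
Sum = 0.924

0.924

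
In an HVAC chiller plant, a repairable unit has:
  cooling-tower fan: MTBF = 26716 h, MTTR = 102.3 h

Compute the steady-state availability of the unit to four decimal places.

A(cooling-tower fan) = MTBF/(MTBF+MTTR) = 26716/(26716+102.3) = 0.9962

0.9962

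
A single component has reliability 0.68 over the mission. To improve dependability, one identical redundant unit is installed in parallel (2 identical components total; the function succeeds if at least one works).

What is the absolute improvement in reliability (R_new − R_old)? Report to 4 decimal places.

R_before = 0.68
R_after = 1 − (1 − 0.68)^2 = 0.8976
ΔR = 0.8976 − 0.68 = 0.2176

0.2176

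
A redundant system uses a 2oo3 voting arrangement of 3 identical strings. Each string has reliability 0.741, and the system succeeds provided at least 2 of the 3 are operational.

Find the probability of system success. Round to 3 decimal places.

0.834

R = Σ_{i=2}^{3} C(3,i) p^i (1−p)^{3−i} with p = 0.741
C(3,2)·0.741^2·0.259^1 = 0.42664
C(3,3)·0.741^3·0.259^0 = 0.40687
Sum = 0.834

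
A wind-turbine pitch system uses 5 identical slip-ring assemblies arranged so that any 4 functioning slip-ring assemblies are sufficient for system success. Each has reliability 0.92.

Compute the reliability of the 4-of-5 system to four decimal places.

0.9456

R = Σ_{i=4}^{5} C(5,i) p^i (1−p)^{5−i} with p = 0.92
C(5,4)·0.92^4·0.08^1 = 0.286557
C(5,5)·0.92^5·0.08^0 = 0.659082
Sum = 0.9456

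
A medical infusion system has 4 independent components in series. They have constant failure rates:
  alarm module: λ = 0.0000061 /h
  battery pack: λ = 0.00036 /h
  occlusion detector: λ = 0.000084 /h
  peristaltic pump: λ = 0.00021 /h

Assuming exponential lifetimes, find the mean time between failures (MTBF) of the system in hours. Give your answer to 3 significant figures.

1510

Series of exponential components: λ_sys = Σ λ_i
λ_sys = 0.0000061 + 0.00036 + 0.000084 + 0.00021 = 6.6010e-04 /h
MTBF = 1 / λ_sys = 1510 h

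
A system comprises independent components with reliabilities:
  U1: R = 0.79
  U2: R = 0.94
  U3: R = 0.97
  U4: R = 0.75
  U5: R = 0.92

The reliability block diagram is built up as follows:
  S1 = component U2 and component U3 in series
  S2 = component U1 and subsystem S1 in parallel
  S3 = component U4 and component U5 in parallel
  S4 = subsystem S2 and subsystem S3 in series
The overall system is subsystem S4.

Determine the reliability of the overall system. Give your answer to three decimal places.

0.962

Series (U2 and U3): 0.94000 × 0.97000 = 0.91180
Parallel (U1 and [0.91180]): 1 − (1 − 0.79000)(1 − 0.91180) = 0.98148
Parallel (U4 and U5): 1 − (1 − 0.75000)(1 − 0.92000) = 0.98000
Series ([0.98148] and [0.98000]): 0.98148 × 0.98000 = 0.962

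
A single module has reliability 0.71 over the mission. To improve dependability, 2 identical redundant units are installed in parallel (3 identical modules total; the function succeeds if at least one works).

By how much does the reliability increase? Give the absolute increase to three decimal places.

0.266

R_before = 0.71
R_after = 1 − (1 − 0.71)^3 = 0.976
ΔR = 0.976 − 0.71 = 0.266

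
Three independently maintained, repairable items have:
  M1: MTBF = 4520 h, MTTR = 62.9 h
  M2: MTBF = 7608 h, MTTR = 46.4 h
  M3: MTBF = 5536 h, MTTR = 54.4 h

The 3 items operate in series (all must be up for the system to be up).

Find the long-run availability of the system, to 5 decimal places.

A(M1) = MTBF/(MTBF+MTTR) = 4520/(4520+62.9) = 0.986275
A(M2) = MTBF/(MTBF+MTTR) = 7608/(7608+46.4) = 0.993938
A(M3) = MTBF/(MTBF+MTTR) = 5536/(5536+54.4) = 0.990269
Series availability: 0.986275 × 0.993938 × 0.990269 = 0.97076

0.97076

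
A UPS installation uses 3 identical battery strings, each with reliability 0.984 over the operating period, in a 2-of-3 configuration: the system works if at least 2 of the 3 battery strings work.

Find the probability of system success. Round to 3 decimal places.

R = Σ_{i=2}^{3} C(3,i) p^i (1−p)^{3−i} with p = 0.984
C(3,2)·0.984^2·0.016^1 = 0.04648
C(3,3)·0.984^3·0.016^0 = 0.95276
Sum = 0.999

0.999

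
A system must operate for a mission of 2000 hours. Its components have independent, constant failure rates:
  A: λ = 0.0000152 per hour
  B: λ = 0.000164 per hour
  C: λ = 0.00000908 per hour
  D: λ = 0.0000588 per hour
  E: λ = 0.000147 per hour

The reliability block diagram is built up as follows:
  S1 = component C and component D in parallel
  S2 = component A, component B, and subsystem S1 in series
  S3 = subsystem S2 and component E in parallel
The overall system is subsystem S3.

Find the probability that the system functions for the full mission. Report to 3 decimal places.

0.923

R(A) = exp(−0.0000152 × 2000) = 0.97006
R(B) = exp(−0.000164 × 2000) = 0.72036
R(C) = exp(−0.00000908 × 2000) = 0.98200
R(D) = exp(−0.0000588 × 2000) = 0.88905
R(E) = exp(−0.000147 × 2000) = 0.74528
Parallel (C and D): 1 − (1 − 0.98200)(1 − 0.88905) = 0.99800
Series (A, B, and [0.99800]): 0.97006 × 0.72036 × 0.99800 = 0.69739
Parallel ([0.69739] and E): 1 − (1 − 0.69739)(1 − 0.74528) = 0.923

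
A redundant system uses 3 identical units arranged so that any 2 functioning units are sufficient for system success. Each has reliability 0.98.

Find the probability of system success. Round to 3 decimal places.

0.999

R = Σ_{i=2}^{3} C(3,i) p^i (1−p)^{3−i} with p = 0.98
C(3,2)·0.98^2·0.02^1 = 0.05762
C(3,3)·0.98^3·0.02^0 = 0.94119
Sum = 0.999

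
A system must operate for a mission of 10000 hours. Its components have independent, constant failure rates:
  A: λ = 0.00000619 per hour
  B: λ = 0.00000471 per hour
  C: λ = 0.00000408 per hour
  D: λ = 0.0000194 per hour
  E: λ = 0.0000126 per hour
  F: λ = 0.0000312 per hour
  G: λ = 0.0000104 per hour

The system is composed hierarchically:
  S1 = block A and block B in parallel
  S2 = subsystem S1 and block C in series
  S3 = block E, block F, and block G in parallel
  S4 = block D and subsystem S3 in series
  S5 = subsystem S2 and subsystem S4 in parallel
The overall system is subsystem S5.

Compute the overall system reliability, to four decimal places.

R(A) = exp(−0.00000619 × 10000) = 0.939977
R(B) = exp(−0.00000471 × 10000) = 0.953992
R(C) = exp(−0.00000408 × 10000) = 0.960021
R(D) = exp(−0.0000194 × 10000) = 0.823658
R(E) = exp(−0.0000126 × 10000) = 0.881615
R(F) = exp(−0.0000312 × 10000) = 0.731982
R(G) = exp(−0.0000104 × 10000) = 0.901225
Parallel (A and B): 1 − (1 − 0.939977)(1 − 0.953992) = 0.997238
Series ([0.997238] and C): 0.997238 × 0.960021 = 0.957369
Parallel (E, F, and G): 1 − (1 − 0.881615)(1 − 0.731982)(1 − 0.901225) = 0.996866
Series (D and [0.996866]): 0.823658 × 0.996866 = 0.821077
Parallel ([0.957369] and [0.821077]): 1 − (1 − 0.957369)(1 − 0.821077) = 0.9924

0.9924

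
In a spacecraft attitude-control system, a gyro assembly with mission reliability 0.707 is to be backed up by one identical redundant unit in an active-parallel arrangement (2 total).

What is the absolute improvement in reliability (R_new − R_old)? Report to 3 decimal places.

R_before = 0.707
R_after = 1 − (1 − 0.707)^2 = 0.914
ΔR = 0.914 − 0.707 = 0.207

0.207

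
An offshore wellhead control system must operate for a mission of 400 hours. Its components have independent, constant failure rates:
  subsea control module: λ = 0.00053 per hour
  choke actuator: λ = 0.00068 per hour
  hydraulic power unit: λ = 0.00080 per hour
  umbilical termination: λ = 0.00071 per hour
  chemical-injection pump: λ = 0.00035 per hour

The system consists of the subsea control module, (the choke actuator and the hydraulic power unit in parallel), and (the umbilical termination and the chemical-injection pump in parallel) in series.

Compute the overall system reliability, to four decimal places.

R(subsea control module) = exp(−0.00053 × 400) = 0.808965
R(choke actuator) = exp(−0.00068 × 400) = 0.761854
R(hydraulic power unit) = exp(−0.00080 × 400) = 0.726149
R(umbilical termination) = exp(−0.00071 × 400) = 0.752767
R(chemical-injection pump) = exp(−0.00035 × 400) = 0.869358
Parallel (choke actuator and hydraulic power unit): 1 − (1 − 0.761854)(1 − 0.726149) = 0.934783
Parallel (umbilical termination and chemical-injection pump): 1 − (1 − 0.752767)(1 − 0.869358) = 0.967701
Series (subsea control module, [0.934783], and [0.967701]): 0.808965 × 0.934783 × 0.967701 = 0.7318

0.7318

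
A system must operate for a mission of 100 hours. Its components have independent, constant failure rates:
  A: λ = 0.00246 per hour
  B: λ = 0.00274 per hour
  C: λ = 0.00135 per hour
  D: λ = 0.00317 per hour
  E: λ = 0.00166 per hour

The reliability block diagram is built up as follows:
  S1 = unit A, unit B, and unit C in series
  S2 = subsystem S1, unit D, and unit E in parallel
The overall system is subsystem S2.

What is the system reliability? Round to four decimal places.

R(A) = exp(−0.00246 × 100) = 0.781922
R(B) = exp(−0.00274 × 100) = 0.760332
R(C) = exp(−0.00135 × 100) = 0.873716
R(D) = exp(−0.00317 × 100) = 0.728331
R(E) = exp(−0.00166 × 100) = 0.847046
Series (A, B, and C): 0.781922 × 0.760332 × 0.873716 = 0.519442
Parallel ([0.519442], D, and E): 1 − (1 − 0.519442)(1 − 0.728331)(1 − 0.847046) = 0.9800

0.9800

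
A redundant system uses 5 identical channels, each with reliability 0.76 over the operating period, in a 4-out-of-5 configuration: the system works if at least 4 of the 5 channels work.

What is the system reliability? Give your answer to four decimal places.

R = Σ_{i=4}^{5} C(5,i) p^i (1−p)^{5−i} with p = 0.76
C(5,4)·0.76^4·0.24^1 = 0.400346
C(5,5)·0.76^5·0.24^0 = 0.253553
Sum = 0.6539

0.6539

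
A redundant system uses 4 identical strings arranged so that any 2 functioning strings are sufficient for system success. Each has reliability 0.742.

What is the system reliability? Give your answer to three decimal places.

R = Σ_{i=2}^{4} C(4,i) p^i (1−p)^{4−i} with p = 0.742
C(4,2)·0.742^2·0.258^2 = 0.21989
C(4,3)·0.742^3·0.258^1 = 0.42159
C(4,4)·0.742^4·0.258^0 = 0.30312
Sum = 0.945

0.945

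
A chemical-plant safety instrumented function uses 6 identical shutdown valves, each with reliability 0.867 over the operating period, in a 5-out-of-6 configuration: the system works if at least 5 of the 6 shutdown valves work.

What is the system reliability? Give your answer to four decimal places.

R = Σ_{i=5}^{6} C(6,i) p^i (1−p)^{6−i} with p = 0.867
C(6,5)·0.867^5·0.133^1 = 0.390929
C(6,6)·0.867^6·0.133^0 = 0.424732
Sum = 0.8157

0.8157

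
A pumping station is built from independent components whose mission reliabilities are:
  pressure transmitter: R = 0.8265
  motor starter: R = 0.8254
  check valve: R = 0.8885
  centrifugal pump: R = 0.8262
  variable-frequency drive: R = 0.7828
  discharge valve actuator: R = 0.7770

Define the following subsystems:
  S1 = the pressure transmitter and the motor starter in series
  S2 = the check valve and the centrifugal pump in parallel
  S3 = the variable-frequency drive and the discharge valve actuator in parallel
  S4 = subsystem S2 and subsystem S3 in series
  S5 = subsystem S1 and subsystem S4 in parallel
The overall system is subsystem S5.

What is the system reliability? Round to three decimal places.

Series (pressure transmitter and motor starter): 0.82650 × 0.82540 = 0.68219
Parallel (check valve and centrifugal pump): 1 − (1 − 0.88850)(1 − 0.82620) = 0.98062
Parallel (variable-frequency drive and discharge valve actuator): 1 − (1 − 0.78280)(1 − 0.77700) = 0.95156
Series ([0.98062] and [0.95156]): 0.98062 × 0.95156 = 0.93312
Parallel ([0.68219] and [0.93312]): 1 − (1 − 0.68219)(1 − 0.93312) = 0.979

0.979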